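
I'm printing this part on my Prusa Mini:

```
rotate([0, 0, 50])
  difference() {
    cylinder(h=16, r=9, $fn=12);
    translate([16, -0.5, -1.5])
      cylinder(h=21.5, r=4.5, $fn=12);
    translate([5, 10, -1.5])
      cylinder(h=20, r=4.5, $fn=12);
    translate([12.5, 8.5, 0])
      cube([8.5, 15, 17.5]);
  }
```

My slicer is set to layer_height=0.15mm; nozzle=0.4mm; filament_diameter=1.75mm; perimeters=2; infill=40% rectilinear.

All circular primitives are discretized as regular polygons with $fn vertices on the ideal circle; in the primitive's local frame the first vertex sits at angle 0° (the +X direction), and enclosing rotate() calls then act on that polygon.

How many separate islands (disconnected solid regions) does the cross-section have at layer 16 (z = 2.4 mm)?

At z = 2.4 mm: the r=9 cylinder contributes a regular 12-gon of circumradius 9; the r=4.5 cylinder at (16, -0.5) gives a regular 12-gon of circumradius 4.5 (constant along its height); the cylinder at (5, 10): section is a regular 12-gon, circumradius r=4.5; the cube at (12.5, 8.5) (footprint 8.5×15) is included at this height; Taking the first minus the rest: starting from the r=9 cylinder, the r=4.5 cylinder at (16, -0.5) misses the remaining region (no effect); the r=4.5 cylinder at (5, 10) partially overlaps it — only the 8.74 mm² overlap (of its 60.75 mm²) is removed, clipping the outline; the 8.5×15 cube at (12.5, 8.5) misses the remaining region (no effect) — 1 connected region; (whole slice rotated 50° about Z — lengths, areas and connectivity unchanged). Overall, the cross-section is a single solid region. Island count = 1.

1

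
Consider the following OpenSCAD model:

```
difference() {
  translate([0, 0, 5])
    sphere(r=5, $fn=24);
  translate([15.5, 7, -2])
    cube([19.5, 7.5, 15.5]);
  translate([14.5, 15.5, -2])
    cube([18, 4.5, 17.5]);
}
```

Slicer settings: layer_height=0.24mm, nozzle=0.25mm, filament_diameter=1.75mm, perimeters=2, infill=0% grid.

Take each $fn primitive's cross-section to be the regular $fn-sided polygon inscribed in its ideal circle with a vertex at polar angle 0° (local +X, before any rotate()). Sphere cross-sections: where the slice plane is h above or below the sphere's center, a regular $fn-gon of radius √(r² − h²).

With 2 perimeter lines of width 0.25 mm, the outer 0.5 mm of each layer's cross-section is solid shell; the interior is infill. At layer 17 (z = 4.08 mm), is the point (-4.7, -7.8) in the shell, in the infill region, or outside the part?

At z = 4.08 mm: the r=5 sphere slices to a regular 24-gon of circumradius 4.915 (√(r²−h²) with h=0.92 from center); the cube at (15.5, 7) (footprint 19.5×7.5) is included at this height; the cube at (14.5, 15.5) is present — its section is the full 18×4.5 rectangle; Subtracting the remaining from the first: starting from the r=5 sphere, the 19.5×7.5 cube at (15.5, 7) misses the remaining region (no effect); the 18×4.5 cube at (14.5, 15.5) misses the remaining region (no effect) — 1 connected region. Overall, the cross-section is a single solid region. The nearest boundary edge runs (-1.27, -4.75)→(-2.46, -4.26); distance from the point to it = 4.19 mm. The point is not inside any of the regions above, so it lies outside the cross-section (4.19 mm from the nearest boundary).

outside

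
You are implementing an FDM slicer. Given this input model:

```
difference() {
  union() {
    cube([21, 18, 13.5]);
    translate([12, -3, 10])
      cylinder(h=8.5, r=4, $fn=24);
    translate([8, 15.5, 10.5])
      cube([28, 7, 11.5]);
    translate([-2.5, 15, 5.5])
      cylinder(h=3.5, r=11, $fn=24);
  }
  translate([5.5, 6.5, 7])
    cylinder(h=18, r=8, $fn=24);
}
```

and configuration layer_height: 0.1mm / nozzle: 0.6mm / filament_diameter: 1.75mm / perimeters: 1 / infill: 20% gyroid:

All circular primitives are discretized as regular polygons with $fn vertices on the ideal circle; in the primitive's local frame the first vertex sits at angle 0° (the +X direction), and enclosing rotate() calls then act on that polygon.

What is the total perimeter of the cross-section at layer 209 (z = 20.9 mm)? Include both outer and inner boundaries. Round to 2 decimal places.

At z = 20.9 mm: the cube is absent (z outside [0, 13.5]); the cylinder at (12, -3) does not reach this height (z outside [10, 18.5]); the cube at (8, 15.5) (footprint 28×7) is included at this height (perimeter 70.00 mm); the cylinder at (-2.5, 15) does not reach this height (z outside [5.5, 9]); Combining (union): only the 28×7 cube at (8, 15.5) is present, so the union is just that shape — boundary = 70.00 mm; the r=8 cylinder at (5.5, 6.5) contributes a regular 24-gon of circumradius 8 (perimeter = 2·24·8.000·sin(180°/24) = 50.12 mm); Subtracting the remaining from the first: starting from the result so far, the r=8 cylinder at (5.5, 6.5) misses the remaining region (no effect) — boundary = 70.00 mm. Overall, the cross-section is a single solid region. Total boundary length (outer) = 70.00 mm.

70.00 mm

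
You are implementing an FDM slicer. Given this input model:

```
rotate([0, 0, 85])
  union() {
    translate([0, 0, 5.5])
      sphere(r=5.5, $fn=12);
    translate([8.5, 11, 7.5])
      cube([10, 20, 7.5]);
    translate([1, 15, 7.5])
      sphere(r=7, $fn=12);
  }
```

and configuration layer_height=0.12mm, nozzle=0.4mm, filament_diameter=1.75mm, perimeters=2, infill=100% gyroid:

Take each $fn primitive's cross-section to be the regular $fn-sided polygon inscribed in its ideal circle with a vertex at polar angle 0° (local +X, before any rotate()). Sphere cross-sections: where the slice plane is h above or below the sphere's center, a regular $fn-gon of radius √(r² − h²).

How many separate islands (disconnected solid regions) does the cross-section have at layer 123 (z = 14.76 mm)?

At z = 14.76 mm: the sphere is absent (|z−center|=9.260 > r=5.5); the 10×20 cube at (8.5, 11) contributes its full rectangle; the sphere at (1, 15) does not reach this height (|z−center|=7.260 > r=7); Merging all regions: only the 10×20 cube at (8.5, 11) is present, so the union is just that shape — 1 connected region; (whole slice rotated 85° about Z — lengths, areas and connectivity unchanged). Overall, the cross-section is a single solid region. Island count = 1.

1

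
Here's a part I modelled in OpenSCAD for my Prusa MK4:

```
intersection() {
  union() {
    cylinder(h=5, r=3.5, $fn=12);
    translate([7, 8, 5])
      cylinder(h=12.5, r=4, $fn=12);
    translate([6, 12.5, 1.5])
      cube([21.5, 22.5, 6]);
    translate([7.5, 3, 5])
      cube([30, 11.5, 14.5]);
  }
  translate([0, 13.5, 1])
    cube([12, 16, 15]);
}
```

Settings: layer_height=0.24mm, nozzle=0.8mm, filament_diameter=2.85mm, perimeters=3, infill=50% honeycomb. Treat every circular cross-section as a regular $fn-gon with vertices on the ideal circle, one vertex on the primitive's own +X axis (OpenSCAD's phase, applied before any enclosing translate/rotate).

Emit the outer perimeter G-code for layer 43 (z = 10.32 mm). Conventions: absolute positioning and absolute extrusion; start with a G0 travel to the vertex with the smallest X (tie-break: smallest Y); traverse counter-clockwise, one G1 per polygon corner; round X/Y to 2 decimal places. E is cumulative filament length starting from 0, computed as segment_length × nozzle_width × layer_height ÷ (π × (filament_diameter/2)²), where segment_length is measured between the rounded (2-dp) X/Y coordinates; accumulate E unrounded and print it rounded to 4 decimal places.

At z = 10.32 mm: the cylinder does not reach this height (z outside [0, 5]); the cylinder at (7, 8): section is a regular 12-gon, circumradius r=4; the cube at (6, 12.5) is not intersected at this z (z outside [1.5, 7.5]); the 30×11.5 cube at (7.5, 3) contributes its full rectangle; Merging all regions: the regions partially overlap (shared area 20.07 mm²), so overlapping operands fuse into one piece — 1 connected region; the cube at (0, 13.5) (footprint 12×16) is included at this height; After intersecting: the 12×16 cube at (0, 13.5) partially overlaps the result so far; clipping to the common part keeps 4.50 mm² — 1 connected region. The outline is a single polygon with 4 vertices. Extrusion per mm of travel: 0.8 × 0.24 / (π × 1.425²) = 0.030097. Accumulating E over each segment gives final E = 0.3311.

G0 X7.50 Y13.50 Z10.32
G1 X12.00 Y13.50 E0.1354
G1 X12.00 Y14.50 E0.1655
G1 X7.50 Y14.50 E0.3010
G1 X7.50 Y13.50 E0.3311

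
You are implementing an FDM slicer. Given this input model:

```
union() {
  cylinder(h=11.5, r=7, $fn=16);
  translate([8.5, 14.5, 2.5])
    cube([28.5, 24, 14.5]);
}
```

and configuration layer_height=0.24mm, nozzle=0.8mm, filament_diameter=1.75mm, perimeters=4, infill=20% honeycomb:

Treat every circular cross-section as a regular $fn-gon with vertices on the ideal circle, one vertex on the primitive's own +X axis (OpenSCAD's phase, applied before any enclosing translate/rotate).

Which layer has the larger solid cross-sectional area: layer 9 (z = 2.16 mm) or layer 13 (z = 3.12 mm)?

layer 13 (z = 3.12 mm)

Layer 9 (z = 2.16): the r=7 cylinder gives a regular 16-gon of circumradius 7 (constant along its height) (area = (16/2)·7.000²·sin(360°/16) = 150.01 mm²); the cube at (8.5, 14.5) does not reach this height (z outside [2.5, 17]); Taking the union: only the r=7 cylinder is present, so the union is just that shape — area = 150.01 mm². So its area = 150.01 mm². Layer 13 (z = 3.12): the r=7 cylinder gives a regular 16-gon of circumradius 7 (constant along its height) (area = (16/2)·7.000²·sin(360°/16) = 150.01 mm²); the cube at (8.5, 14.5) is present — its section is the full 28.5×24 rectangle (area 684.00 mm²); Merging all regions: the 2 present regions are separate (no shared area or edge), so areas and boundary lengths simply add and each stays a separate island — area = 834.01 mm². So its area = 834.01 mm². Layer 13 is larger (834.01 vs 150.01 mm²).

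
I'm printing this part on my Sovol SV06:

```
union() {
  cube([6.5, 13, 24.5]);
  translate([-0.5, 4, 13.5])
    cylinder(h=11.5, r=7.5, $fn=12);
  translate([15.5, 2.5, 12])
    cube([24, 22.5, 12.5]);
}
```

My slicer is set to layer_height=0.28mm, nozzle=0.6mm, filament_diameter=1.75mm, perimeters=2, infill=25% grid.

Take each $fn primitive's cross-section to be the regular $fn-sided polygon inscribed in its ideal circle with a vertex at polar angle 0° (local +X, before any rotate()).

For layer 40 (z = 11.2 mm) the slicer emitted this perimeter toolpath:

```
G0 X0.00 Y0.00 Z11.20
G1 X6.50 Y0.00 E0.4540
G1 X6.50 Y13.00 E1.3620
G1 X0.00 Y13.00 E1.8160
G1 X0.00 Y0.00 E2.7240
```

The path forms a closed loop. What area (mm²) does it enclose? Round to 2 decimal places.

Apply the shoelace formula to the sequence of (X, Y) vertices; enclosed area = 84.50 mm².

84.50 mm²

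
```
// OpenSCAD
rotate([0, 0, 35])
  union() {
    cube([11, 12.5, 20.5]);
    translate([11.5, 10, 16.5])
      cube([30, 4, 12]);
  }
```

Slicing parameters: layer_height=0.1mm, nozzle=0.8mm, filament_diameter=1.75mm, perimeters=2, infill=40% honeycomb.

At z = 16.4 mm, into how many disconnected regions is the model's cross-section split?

At z = 16.4 mm: the cube is present — its section is the full 11×12.5 rectangle; the cube at (11.5, 10) does not reach this height (z outside [16.5, 28.5]); Combining (union): only the 11×12.5 cube is present, so the union is just that shape — 1 connected region; (rotated 35° about Z; rotation is an isometry so areas/perimeters/island counts are preserved). The result has 1 disconnected region.

1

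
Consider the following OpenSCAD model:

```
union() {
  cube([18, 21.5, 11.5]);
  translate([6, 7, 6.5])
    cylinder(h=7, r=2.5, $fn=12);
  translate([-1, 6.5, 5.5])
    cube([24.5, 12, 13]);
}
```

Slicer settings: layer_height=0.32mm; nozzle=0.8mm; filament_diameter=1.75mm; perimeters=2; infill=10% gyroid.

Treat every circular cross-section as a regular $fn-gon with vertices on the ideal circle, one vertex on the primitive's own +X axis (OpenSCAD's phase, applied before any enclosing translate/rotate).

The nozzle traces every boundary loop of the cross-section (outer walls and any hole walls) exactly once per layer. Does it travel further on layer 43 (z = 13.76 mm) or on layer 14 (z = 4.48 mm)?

Layer 43 (z = 13.76): the cube is not intersected at this z (z outside [0, 11.5]); the cylinder at (6, 7) is not intersected at this z (z outside [6.5, 13.5]); the cube at (-1, 6.5) is present — its section is the full 24.5×12 rectangle (perimeter 73.00 mm); Merging all regions: only the 24.5×12 cube at (-1, 6.5) is present, so the union is just that shape — boundary = 73.00 mm. So its perimeter = 73.00 mm. Layer 14 (z = 4.48): the cube (footprint 18×21.5) is included at this height (perimeter 79.00 mm); the cylinder at (6, 7) does not reach this height (z outside [6.5, 13.5]); the cube at (-1, 6.5) is absent (z outside [5.5, 18.5]); Merging all regions: only the 18×21.5 cube is present, so the union is just that shape — boundary = 79.00 mm. So its perimeter = 79.00 mm. Layer 14 is larger (79.00 vs 73.00 mm).

layer 14 (z = 4.48 mm)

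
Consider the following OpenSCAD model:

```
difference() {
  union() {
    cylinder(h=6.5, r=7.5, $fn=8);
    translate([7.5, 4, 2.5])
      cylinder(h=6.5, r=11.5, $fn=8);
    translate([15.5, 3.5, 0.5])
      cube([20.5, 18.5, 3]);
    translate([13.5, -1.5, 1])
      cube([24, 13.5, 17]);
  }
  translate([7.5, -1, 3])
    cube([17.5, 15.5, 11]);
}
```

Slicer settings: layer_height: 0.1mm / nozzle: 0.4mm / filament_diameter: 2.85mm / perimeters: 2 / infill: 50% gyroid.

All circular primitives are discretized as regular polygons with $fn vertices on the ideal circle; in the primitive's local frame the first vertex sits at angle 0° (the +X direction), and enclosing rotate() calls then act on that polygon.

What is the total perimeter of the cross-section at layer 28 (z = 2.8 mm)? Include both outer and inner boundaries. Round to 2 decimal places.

139.34 mm

At z = 2.8 mm: the r=7.5 cylinder contributes a regular 8-gon of circumradius 7.5 (perimeter = 2·8·7.500·sin(180°/8) = 45.92 mm); the r=11.5 cylinder at (7.5, 4) contributes a regular 8-gon of circumradius 11.5 (perimeter = 2·8·11.500·sin(180°/8) = 70.41 mm); the cube at (15.5, 3.5) is present — its section is the full 20.5×18.5 rectangle (perimeter 78.00 mm); the cube at (13.5, -1.5) is present — its section is the full 24×13.5 rectangle (perimeter 75.00 mm); Combining (union): the regions partially overlap (shared area 331.48 mm²), so the edge portions inside another operand are dropped and the merged outline is re-measured after clipping — boundary = 139.34 mm; the cube at (7.5, -1) is not intersected at this z (z outside [3, 14]); After the difference (first − rest): none of the subtracted shapes is present at this height, so that combined region is unchanged — boundary = 139.34 mm. Overall, the cross-section is a single solid region. Total boundary length (outer) = 139.34 mm.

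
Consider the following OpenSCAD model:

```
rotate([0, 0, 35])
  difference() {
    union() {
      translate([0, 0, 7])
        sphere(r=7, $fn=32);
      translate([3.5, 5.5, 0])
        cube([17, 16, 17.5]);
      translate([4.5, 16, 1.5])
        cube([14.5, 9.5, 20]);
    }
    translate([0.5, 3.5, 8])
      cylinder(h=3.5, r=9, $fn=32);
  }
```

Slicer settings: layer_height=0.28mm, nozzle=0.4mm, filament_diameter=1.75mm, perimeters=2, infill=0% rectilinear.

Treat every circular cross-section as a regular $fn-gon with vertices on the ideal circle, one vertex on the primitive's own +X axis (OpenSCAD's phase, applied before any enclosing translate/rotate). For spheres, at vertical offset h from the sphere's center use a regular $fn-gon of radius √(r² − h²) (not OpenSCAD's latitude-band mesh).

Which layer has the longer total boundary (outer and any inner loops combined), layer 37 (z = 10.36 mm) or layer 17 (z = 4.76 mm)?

Layer 37 (z = 10.36): the sphere: section is a regular 32-gon, circumradius = √(r²−h²) = √(7²−3.36²) = 6.141 (perimeter = 2·32·6.141·sin(180°/32) = 38.52 mm); the 17×16 cube at (3.5, 5.5) contributes its full rectangle (perimeter 66.00 mm); the cube at (4.5, 16) (footprint 14.5×9.5) is included at this height (perimeter 48.00 mm); Combining (union): the regions partially overlap (shared area 79.75 mm²), so the edge portions inside another operand are dropped and the merged outline is re-measured after clipping — boundary = 112.52 mm; the r=9 cylinder at (0.5, 3.5) contributes a regular 32-gon of circumradius 9 (perimeter = 2·32·9.000·sin(180°/32) = 56.46 mm); After the difference (first − rest): starting from that combined region, the r=9 cylinder at (0.5, 3.5) partially overlaps it — only the 138.49 mm² overlap (of its 252.84 mm²) is removed, clipping the outline — boundary = 89.56 mm; (rotated 35° about Z; rotation is an isometry so areas/perimeters/island counts are preserved). So its perimeter = 89.56 mm. Layer 17 (z = 4.76): the r=7 sphere contributes a regular 32-gon of circumradius √(7²−2.24²) = 6.632 (perimeter = 2·32·6.632·sin(180°/32) = 41.60 mm); the cube at (3.5, 5.5) (footprint 17×16) is included at this height (perimeter 66.00 mm); the cube at (4.5, 16) is present — its section is the full 14.5×9.5 rectangle (perimeter 48.00 mm); Combining (union): the regions partially overlap (shared area 79.76 mm²), so the edge portions inside another operand are dropped and the merged outline is re-measured after clipping — boundary = 115.06 mm; the cylinder at (0.5, 3.5) is absent (z outside [8, 11.5]); Subtracting the remaining from the first: none of the subtracted shapes is present at this height, so the result so far is unchanged — boundary = 115.06 mm; (whole slice rotated 35° about Z — lengths, areas and connectivity unchanged). So its perimeter = 115.06 mm. Layer 17 is larger (115.06 vs 89.56 mm).

layer 17 (z = 4.76 mm)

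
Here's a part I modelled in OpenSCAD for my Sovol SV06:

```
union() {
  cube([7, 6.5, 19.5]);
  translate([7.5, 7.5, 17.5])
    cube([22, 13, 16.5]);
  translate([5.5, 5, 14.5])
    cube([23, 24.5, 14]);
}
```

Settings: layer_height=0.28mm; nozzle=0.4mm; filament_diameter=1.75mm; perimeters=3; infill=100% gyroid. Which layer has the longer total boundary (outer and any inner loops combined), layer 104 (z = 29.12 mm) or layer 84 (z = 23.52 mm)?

Layer 104 (z = 29.12): the cube is absent (z outside [0, 19.5]); the 22×13 cube at (7.5, 7.5) contributes its full rectangle (perimeter 70.00 mm); the cube at (5.5, 5) is absent (z outside [14.5, 28.5]); Combining (union): only the 22×13 cube at (7.5, 7.5) is present, so the union is just that shape — boundary = 70.00 mm. So its perimeter = 70.00 mm. Layer 84 (z = 23.52): the cube is not intersected at this z (z outside [0, 19.5]); the cube at (7.5, 7.5) is present — its section is the full 22×13 rectangle (perimeter 70.00 mm); the cube at (5.5, 5) is present — its section is the full 23×24.5 rectangle (perimeter 95.00 mm); Combining (union): the regions partially overlap (shared area 273.00 mm²), so the edge portions inside another operand are dropped and the merged outline is re-measured after clipping — boundary = 97.00 mm. So its perimeter = 97.00 mm. Layer 84 is larger (97.00 vs 70.00 mm).

layer 84 (z = 23.52 mm)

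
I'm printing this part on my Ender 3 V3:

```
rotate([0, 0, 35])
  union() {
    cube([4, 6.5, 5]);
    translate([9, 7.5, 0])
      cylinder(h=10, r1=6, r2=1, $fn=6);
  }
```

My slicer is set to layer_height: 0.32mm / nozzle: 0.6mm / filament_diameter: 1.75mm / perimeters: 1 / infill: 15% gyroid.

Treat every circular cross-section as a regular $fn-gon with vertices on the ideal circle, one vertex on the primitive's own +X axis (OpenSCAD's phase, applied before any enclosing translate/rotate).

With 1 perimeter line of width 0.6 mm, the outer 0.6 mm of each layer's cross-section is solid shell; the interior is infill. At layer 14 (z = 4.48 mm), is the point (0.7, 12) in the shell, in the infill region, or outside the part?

At z = 4.48 mm: the cube (footprint 4×6.5) is included at this height; the cone at (9, 7.5) contributes a regular 6-gon of circumradius 3.760 (interpolated between r1=6 and r2=1 at t=0.448); Combining (union): the 2 present regions are separate (no shared area or edge), so areas and boundary lengths simply add and each stays a separate island — 2 connected regions; (rotated 35° about Z; rotation is an isometry so areas/perimeters/island counts are preserved). Overall, the cross-section has 2 separate islands. Undo the 35° rotation: the query point maps to (7.456, 9.428) in the un-rotated model frame. The nearest boundary edge runs (5.24, 7.50)→(7.12, 10.76); distance from the point to it = 0.96 mm. (Shell/infill is judged within the island containing the point — the largest one.) The point is inside the cross-section and 0.96 mm from the nearest boundary — more than the 0.6 mm shell width (1 × 0.6), so it's in the infill interior.

infill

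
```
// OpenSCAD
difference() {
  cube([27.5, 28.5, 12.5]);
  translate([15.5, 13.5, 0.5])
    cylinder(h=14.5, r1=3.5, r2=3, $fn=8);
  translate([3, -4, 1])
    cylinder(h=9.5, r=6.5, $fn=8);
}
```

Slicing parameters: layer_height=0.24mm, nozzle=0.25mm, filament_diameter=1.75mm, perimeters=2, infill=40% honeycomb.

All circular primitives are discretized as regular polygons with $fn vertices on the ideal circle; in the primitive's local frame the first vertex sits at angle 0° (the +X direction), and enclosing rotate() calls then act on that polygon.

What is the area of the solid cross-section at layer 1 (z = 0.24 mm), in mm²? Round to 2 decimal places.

783.75 mm²

At z = 0.24 mm: the 27.5×28.5 cube contributes its full rectangle (area 783.75 mm²); the cone at (15.5, 13.5) is not intersected at this z (z outside [0.5, 15]); the cylinder at (3, -4) does not reach this height (z outside [1, 10.5]); Subtracting the remaining from the first: none of the subtracted shapes is present at this height, so the 27.5×28.5 cube is unchanged — area = 783.75 mm². Overall, the cross-section is a single solid region. Net area = 783.75 mm².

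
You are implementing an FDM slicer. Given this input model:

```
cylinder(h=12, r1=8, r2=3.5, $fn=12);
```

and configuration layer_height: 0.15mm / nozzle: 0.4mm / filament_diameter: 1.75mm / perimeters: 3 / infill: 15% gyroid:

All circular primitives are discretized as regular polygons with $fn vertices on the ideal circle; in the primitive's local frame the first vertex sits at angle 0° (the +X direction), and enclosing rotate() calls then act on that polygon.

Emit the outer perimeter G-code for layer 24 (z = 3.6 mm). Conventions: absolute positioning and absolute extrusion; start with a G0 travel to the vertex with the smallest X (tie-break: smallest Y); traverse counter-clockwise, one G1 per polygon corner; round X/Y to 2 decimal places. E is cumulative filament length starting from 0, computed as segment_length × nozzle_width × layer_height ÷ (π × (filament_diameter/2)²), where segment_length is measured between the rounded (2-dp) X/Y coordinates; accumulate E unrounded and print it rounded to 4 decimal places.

G0 X-6.65 Y0.00 Z3.60
G1 X-5.76 Y-3.32 E0.0857
G1 X-3.33 Y-5.76 E0.1716
G1 X0.00 Y-6.65 E0.2576
G1 X3.33 Y-5.76 E0.3436
G1 X5.76 Y-3.33 E0.4293
G1 X6.65 Y0.00 E0.5153
G1 X5.76 Y3.32 E0.6011
G1 X3.33 Y5.76 E0.6870
G1 X0.00 Y6.65 E0.7729
G1 X-3.32 Y5.76 E0.8587
G1 X-5.76 Y3.32 E0.9448
G1 X-6.65 Y0.00 E1.0305

At z = 3.6 mm: the cone contributes a regular 12-gon of circumradius 6.650 (interpolated between r1=8 and r2=3.5 at t=0.300). The outline is a single polygon with 12 vertices. Extrusion per mm of travel: 0.4 × 0.15 / (π × 0.875²) = 0.024945. Accumulating E over each segment gives final E = 1.0305.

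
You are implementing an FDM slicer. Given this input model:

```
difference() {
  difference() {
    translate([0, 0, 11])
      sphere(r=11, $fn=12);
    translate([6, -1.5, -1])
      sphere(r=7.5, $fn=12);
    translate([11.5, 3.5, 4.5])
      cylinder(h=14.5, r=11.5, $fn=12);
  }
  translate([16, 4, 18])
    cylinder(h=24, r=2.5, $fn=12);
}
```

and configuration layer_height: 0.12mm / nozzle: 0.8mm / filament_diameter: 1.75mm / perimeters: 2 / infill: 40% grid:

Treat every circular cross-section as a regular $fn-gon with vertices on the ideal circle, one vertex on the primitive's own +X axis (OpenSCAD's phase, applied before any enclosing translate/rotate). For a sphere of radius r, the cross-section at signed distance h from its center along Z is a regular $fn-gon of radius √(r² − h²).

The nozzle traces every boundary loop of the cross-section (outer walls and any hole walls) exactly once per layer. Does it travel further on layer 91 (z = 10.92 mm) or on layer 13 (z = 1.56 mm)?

Layer 91 (z = 10.92): the sphere: section is a regular 12-gon, circumradius = √(r²−h²) = √(11²−0.08²) = 11.000 (perimeter = 2·12·11.000·sin(180°/12) = 68.33 mm); the sphere at (6, -1.5) is not intersected at this z (|z−center|=11.920 > r=7.5); the r=11.5 cylinder at (11.5, 3.5) gives a regular 12-gon of circumradius 11.5 (constant along its height) (perimeter = 2·12·11.500·sin(180°/12) = 71.43 mm); Subtracting the remaining from the first: starting from the r=11 sphere, the r=11.5 cylinder at (11.5, 3.5) partially overlaps it — only the 129.42 mm² overlap (of its 396.75 mm²) is removed, clipping the outline — boundary = 67.69 mm; the cylinder at (16, 4) is not intersected at this z (z outside [18, 42]); Subtracting the remaining from the first: none of the subtracted shapes is present at this height, so the result so far is unchanged — boundary = 67.69 mm. So its perimeter = 67.69 mm. Layer 13 (z = 1.56): the sphere: section is a regular 12-gon, circumradius = √(r²−h²) = √(11²−9.44²) = 5.647 (perimeter = 2·12·5.647·sin(180°/12) = 35.08 mm); the r=7.5 sphere at (6, -1.5) slices to a regular 12-gon of circumradius 7.050 (√(r²−h²) with h=2.56 from center) (perimeter = 2·12·7.050·sin(180°/12) = 43.79 mm); the cylinder at (11.5, 3.5) is not intersected at this z (z outside [4.5, 19]); After the difference (first − rest): starting from the r=11 sphere, the r=7.5 sphere at (6, -1.5) partially overlaps it — only the 46.87 mm² overlap (of its 149.09 mm²) is removed, clipping the outline — boundary = 33.29 mm; the cylinder at (16, 4) does not reach this height (z outside [18, 42]); After the difference (first − rest): none of the subtracted shapes is present at this height, so that combined region is unchanged — boundary = 33.29 mm. So its perimeter = 33.29 mm. Layer 91 is larger (67.69 vs 33.29 mm).

layer 91 (z = 10.92 mm)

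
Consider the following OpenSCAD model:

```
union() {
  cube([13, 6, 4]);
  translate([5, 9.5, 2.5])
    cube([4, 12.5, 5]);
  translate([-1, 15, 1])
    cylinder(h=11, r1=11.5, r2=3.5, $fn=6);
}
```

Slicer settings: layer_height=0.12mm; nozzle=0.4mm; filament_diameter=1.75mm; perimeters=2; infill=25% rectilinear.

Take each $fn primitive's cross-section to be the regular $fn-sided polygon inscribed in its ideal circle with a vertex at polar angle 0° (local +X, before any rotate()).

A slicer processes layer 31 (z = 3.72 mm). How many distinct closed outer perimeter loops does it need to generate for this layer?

2

At z = 3.72 mm: the 13×6 cube contributes its full rectangle; the 4×12.5 cube at (5, 9.5) contributes its full rectangle; the cone at (-1, 15) contributes a regular 6-gon of circumradius 9.522 (interpolated between r1=11.5 and r2=3.5 at t=0.247); Combining (union): the regions partially overlap (shared area 21.38 mm²), so overlapping operands fuse into one piece — 2 connected regions. The result has 2 disconnected regions.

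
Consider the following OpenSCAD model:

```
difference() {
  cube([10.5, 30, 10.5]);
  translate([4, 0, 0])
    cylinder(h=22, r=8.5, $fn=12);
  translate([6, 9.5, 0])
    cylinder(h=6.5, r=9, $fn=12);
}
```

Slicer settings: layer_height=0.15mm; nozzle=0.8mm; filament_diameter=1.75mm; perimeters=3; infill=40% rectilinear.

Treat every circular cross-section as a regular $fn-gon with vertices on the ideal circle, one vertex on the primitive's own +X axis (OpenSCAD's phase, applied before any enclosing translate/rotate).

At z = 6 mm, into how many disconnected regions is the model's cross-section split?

At z = 6 mm: the cube (footprint 10.5×30) is included at this height; the r=8.5 cylinder at (4, 0) gives a regular 12-gon of circumradius 8.5 (constant along its height); the r=9 cylinder at (6, 9.5) gives a regular 12-gon of circumradius 9 (constant along its height); Subtracting the remaining from the first: starting from the 10.5×30 cube, the r=8.5 cylinder at (4, 0) partially overlaps it — only the 79.59 mm² overlap (of its 216.75 mm²) is removed, clipping the outline; the r=9 cylinder at (6, 9.5) partially overlaps it — only the 106.30 mm² overlap (of its 243.00 mm²) is removed, clipping the outline — 1 connected region. The result has 1 disconnected region.

1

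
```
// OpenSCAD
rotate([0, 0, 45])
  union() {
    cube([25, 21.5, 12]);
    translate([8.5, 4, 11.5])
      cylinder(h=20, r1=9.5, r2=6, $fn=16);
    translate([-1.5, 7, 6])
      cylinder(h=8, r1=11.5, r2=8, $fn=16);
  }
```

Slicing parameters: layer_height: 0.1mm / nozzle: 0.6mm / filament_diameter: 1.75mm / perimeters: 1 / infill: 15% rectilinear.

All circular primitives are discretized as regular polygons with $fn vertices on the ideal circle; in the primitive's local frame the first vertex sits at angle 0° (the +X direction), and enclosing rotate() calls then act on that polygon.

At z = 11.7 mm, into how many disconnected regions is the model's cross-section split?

At z = 11.7 mm: the 25×21.5 cube contributes its full rectangle; the cone at (8.5, 4) (r1=9.5→r2=6) has section circumradius 9.465 here — a regular 16-gon; the cone at (-1.5, 7): at t=0.712 of its height the radius interpolates to r₁+(r₂−r₁)t = 9.006, giving a regular 16-gon of that circumradius; Combining (union): the regions partially overlap (shared area 306.32 mm²), so overlapping operands fuse into one piece — 1 connected region; (whole slice rotated 45° about Z — lengths, areas and connectivity unchanged). The result has 1 disconnected region.

1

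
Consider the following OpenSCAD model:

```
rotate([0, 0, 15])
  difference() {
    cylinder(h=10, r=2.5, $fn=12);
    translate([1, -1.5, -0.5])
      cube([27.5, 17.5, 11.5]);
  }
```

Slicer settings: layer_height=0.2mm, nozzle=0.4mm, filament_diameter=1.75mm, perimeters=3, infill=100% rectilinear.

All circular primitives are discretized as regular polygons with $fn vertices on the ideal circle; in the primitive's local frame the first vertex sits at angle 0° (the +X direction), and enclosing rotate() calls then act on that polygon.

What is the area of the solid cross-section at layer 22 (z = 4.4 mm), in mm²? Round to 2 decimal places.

14.50 mm²

At z = 4.4 mm: the r=2.5 cylinder gives a regular 12-gon of circumradius 2.5 (constant along its height) (area = (12/2)·2.500²·sin(360°/12) = 18.75 mm²); the cube at (1, -1.5) (footprint 27.5×17.5) is included at this height (area 481.25 mm²); After the difference (first − rest): starting from the r=2.5 cylinder (18.75 mm²), the 27.5×17.5 cube at (1, -1.5) partially overlaps it — only the 4.25 mm² overlap (of its 481.25 mm²) is removed, clipping the outline — area = 14.50 mm²; (rotated 15° about Z; rotation is an isometry so areas/perimeters/island counts are preserved). Overall, the cross-section is a single solid region. Net area = 14.50 mm².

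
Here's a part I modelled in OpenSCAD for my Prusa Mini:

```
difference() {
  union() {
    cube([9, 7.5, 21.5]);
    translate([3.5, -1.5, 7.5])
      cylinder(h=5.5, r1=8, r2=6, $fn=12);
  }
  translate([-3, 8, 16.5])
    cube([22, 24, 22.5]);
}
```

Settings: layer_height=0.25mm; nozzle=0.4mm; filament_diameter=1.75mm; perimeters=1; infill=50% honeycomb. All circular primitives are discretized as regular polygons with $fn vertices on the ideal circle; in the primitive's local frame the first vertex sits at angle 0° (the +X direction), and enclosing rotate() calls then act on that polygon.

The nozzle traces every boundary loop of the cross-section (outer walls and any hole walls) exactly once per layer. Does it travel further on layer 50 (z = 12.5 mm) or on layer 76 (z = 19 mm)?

Layer 50 (z = 12.5): the cube (footprint 9×7.5) is included at this height (perimeter 33.00 mm); the cone at (3.5, -1.5) (r1=8→r2=6) has section circumradius 6.182 here — a regular 12-gon (perimeter = 2·12·6.182·sin(180°/12) = 38.40 mm); Merging all regions: the regions partially overlap (shared area 34.23 mm²), so the edge portions inside another operand are dropped and the merged outline is re-measured after clipping — boundary = 47.17 mm; the cube at (-3, 8) is absent (z outside [16.5, 39]); Taking the first minus the rest: none of the subtracted shapes is present at this height, so the result so far is unchanged — boundary = 47.17 mm. So its perimeter = 47.17 mm. Layer 76 (z = 19): the cube (footprint 9×7.5) is included at this height (perimeter 33.00 mm); the cone at (3.5, -1.5) does not reach this height (z outside [7.5, 13]); Taking the union: only the 9×7.5 cube is present, so the union is just that shape — boundary = 33.00 mm; the cube at (-3, 8) is present — its section is the full 22×24 rectangle (perimeter 92.00 mm); Taking the first minus the rest: starting from the result so far, the 22×24 cube at (-3, 8) misses the remaining region (no effect) — boundary = 33.00 mm. So its perimeter = 33.00 mm. Layer 50 is larger (47.17 vs 33.00 mm).

layer 50 (z = 12.5 mm)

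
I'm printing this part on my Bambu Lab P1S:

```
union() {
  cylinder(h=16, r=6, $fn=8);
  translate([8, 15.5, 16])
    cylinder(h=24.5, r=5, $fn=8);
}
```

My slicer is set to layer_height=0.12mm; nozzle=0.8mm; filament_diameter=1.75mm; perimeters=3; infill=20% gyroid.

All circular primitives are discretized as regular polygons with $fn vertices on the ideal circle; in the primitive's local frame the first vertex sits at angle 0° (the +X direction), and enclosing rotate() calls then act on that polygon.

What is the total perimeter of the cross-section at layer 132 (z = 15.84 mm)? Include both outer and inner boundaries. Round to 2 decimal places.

At z = 15.84 mm: the r=6 cylinder contributes a regular 8-gon of circumradius 6 (perimeter = 2·8·6.000·sin(180°/8) = 36.74 mm); the cylinder at (8, 15.5) does not reach this height (z outside [16, 40.5]); Combining (union): only the r=6 cylinder is present, so the union is just that shape — boundary = 36.74 mm. Overall, the cross-section is a single solid region. Total boundary length (outer) = 36.74 mm.

36.74 mm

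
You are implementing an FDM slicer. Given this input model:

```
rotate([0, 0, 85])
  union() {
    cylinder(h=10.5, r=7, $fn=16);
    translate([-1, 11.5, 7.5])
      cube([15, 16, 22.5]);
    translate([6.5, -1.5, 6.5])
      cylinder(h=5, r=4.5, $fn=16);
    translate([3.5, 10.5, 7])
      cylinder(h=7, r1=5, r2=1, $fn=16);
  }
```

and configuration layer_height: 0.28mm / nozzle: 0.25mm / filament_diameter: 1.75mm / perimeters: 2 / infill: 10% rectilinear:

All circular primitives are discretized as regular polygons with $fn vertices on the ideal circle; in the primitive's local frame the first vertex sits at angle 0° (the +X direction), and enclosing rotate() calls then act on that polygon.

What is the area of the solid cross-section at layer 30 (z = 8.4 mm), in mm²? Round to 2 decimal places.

458.43 mm²

At z = 8.4 mm: the r=7 cylinder gives a regular 16-gon of circumradius 7 (constant along its height) (area = (16/2)·7.000²·sin(360°/16) = 150.01 mm²); the cube at (-1, 11.5) (footprint 15×16) is included at this height (area 240.00 mm²); the cylinder at (6.5, -1.5): section is a regular 16-gon, circumradius r=4.5 (area = (16/2)·4.500²·sin(360°/16) = 61.99 mm²); the cone at (3.5, 10.5) (r1=5→r2=1) has section circumradius 4.200 here — a regular 16-gon (area = (16/2)·4.200²·sin(360°/16) = 54.00 mm²); Taking the union: the regions partially overlap — summed areas 506.01 mm² minus the doubly-counted overlap 47.58 mm² gives 458.43 mm² — area = 458.43 mm²; (whole slice rotated 85° about Z — lengths, areas and connectivity unchanged). Overall, the cross-section is a single solid region. Net area = 458.43 mm².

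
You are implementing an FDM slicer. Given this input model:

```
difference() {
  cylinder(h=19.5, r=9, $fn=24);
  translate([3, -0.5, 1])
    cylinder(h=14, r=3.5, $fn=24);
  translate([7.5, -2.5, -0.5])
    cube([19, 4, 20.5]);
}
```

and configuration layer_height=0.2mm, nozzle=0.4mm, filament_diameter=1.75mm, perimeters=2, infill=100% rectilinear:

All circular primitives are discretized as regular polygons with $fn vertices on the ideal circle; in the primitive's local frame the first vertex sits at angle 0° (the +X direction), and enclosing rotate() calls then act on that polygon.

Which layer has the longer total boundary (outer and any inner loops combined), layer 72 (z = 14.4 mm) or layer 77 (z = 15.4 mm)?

Layer 72 (z = 14.4): the r=9 cylinder contributes a regular 24-gon of circumradius 9 (perimeter = 2·24·9.000·sin(180°/24) = 56.39 mm); the r=3.5 cylinder at (3, -0.5) gives a regular 24-gon of circumradius 3.5 (constant along its height) (perimeter = 2·24·3.500·sin(180°/24) = 21.93 mm); the cube at (7.5, -2.5) (footprint 19×4) is included at this height (perimeter 46.00 mm); Subtracting the remaining from the first: starting from the r=9 cylinder, the r=3.5 cylinder at (3, -0.5) lies wholly inside it (removes its full 38.05 mm² and its 21.93 mm outline becomes a hole wall); the 19×4 cube at (7.5, -2.5) partially overlaps it — only the 5.44 mm² overlap (of its 76.00 mm²) is removed, clipping the outline — boundary (outer + 1 inner loop) = 80.69 mm. So its perimeter = 80.69 mm. Layer 77 (z = 15.4): the cylinder: section is a regular 24-gon, circumradius r=9 (perimeter = 2·24·9.000·sin(180°/24) = 56.39 mm); the cylinder at (3, -0.5) does not reach this height (z outside [1, 15]); the 19×4 cube at (7.5, -2.5) contributes its full rectangle (perimeter 46.00 mm); After the difference (first − rest): starting from the r=9 cylinder, the 19×4 cube at (7.5, -2.5) partially overlaps it — only the 5.44 mm² overlap (of its 76.00 mm²) is removed, clipping the outline — boundary = 58.77 mm. So its perimeter = 58.77 mm. Layer 72 is larger (80.69 vs 58.77 mm).

layer 72 (z = 14.4 mm)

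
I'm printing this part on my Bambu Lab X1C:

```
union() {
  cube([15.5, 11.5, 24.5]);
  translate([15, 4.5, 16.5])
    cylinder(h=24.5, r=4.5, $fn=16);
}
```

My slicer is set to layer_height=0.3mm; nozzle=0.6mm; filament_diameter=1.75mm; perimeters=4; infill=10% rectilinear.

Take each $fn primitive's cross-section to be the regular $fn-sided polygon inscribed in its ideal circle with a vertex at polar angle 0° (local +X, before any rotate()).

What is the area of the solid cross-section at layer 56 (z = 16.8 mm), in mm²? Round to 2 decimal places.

At z = 16.8 mm: the cube is present — its section is the full 15.5×11.5 rectangle (area 178.25 mm²); the cylinder at (15, 4.5): section is a regular 16-gon, circumradius r=4.5 (area = (16/2)·4.500²·sin(360°/16) = 61.99 mm²); Combining (union): the regions partially overlap — summed areas 240.24 mm² minus the doubly-counted overlap 35.45 mm² gives 204.80 mm² — area = 204.80 mm². Overall, the cross-section is a single solid region. Net area = 204.80 mm².

204.80 mm²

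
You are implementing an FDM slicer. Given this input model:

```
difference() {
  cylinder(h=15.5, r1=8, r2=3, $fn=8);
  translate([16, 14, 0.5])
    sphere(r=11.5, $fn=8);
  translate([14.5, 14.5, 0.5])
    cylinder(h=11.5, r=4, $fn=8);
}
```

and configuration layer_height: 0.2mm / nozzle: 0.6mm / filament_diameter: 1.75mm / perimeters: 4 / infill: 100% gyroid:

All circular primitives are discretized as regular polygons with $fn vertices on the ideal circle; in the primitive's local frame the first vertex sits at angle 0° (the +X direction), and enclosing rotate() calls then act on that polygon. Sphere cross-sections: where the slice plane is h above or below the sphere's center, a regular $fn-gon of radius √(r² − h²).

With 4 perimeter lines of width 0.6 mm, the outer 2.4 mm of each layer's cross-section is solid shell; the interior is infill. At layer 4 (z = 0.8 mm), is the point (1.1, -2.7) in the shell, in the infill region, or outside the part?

infill

At z = 0.8 mm: the cone: at t=0.052 of its height the radius interpolates to r₁+(r₂−r₁)t = 7.742, giving a regular 8-gon of that circumradius; the r=11.5 sphere at (16, 14) contributes a regular 8-gon of circumradius √(11.5²−0.3²) = 11.496; the r=4 cylinder at (14.5, 14.5) gives a regular 8-gon of circumradius 4 (constant along its height); After the difference (first − rest): starting from the cone, the r=11.5 sphere at (16, 14) misses the remaining region (no effect); the r=4 cylinder at (14.5, 14.5) misses the remaining region (no effect) — 1 connected region. Overall, the cross-section is a single solid region. The nearest boundary edge runs (5.47, -5.47)→(-0.00, -7.74); distance from the point to it = 4.24 mm. The point is inside the cross-section and 4.24 mm from the nearest boundary — more than the 2.4 mm shell width (4 × 0.6), so it's in the infill interior.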